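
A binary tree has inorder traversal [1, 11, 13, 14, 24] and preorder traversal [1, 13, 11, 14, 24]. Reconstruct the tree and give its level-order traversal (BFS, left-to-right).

Inorder:  [1, 11, 13, 14, 24]
Preorder: [1, 13, 11, 14, 24]
Algorithm: preorder visits root first, so consume preorder in order;
for each root, split the current inorder slice at that value into
left-subtree inorder and right-subtree inorder, then recurse.
Recursive splits:
  root=1; inorder splits into left=[], right=[11, 13, 14, 24]
  root=13; inorder splits into left=[11], right=[14, 24]
  root=11; inorder splits into left=[], right=[]
  root=14; inorder splits into left=[], right=[24]
  root=24; inorder splits into left=[], right=[]
Reconstructed level-order: [1, 13, 11, 14, 24]


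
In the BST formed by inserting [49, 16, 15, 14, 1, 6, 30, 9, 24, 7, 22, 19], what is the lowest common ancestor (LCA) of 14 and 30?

Tree insertion order: [49, 16, 15, 14, 1, 6, 30, 9, 24, 7, 22, 19]
Tree (level-order array): [49, 16, None, 15, 30, 14, None, 24, None, 1, None, 22, None, None, 6, 19, None, None, 9, None, None, 7]
In a BST, the LCA of p=14, q=30 is the first node v on the
root-to-leaf path with p <= v <= q (go left if both < v, right if both > v).
Walk from root:
  at 49: both 14 and 30 < 49, go left
  at 16: 14 <= 16 <= 30, this is the LCA
LCA = 16


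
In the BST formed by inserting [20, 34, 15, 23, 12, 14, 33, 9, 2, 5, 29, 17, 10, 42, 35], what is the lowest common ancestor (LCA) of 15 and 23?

Tree insertion order: [20, 34, 15, 23, 12, 14, 33, 9, 2, 5, 29, 17, 10, 42, 35]
Tree (level-order array): [20, 15, 34, 12, 17, 23, 42, 9, 14, None, None, None, 33, 35, None, 2, 10, None, None, 29, None, None, None, None, 5]
In a BST, the LCA of p=15, q=23 is the first node v on the
root-to-leaf path with p <= v <= q (go left if both < v, right if both > v).
Walk from root:
  at 20: 15 <= 20 <= 23, this is the LCA
LCA = 20


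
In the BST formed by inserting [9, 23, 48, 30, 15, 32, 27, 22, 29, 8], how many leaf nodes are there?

Tree built from: [9, 23, 48, 30, 15, 32, 27, 22, 29, 8]
Tree (level-order array): [9, 8, 23, None, None, 15, 48, None, 22, 30, None, None, None, 27, 32, None, 29]
Rule: A leaf has 0 children.
Per-node child counts:
  node 9: 2 child(ren)
  node 8: 0 child(ren)
  node 23: 2 child(ren)
  node 15: 1 child(ren)
  node 22: 0 child(ren)
  node 48: 1 child(ren)
  node 30: 2 child(ren)
  node 27: 1 child(ren)
  node 29: 0 child(ren)
  node 32: 0 child(ren)
Matching nodes: [8, 22, 29, 32]
Count of leaf nodes: 4


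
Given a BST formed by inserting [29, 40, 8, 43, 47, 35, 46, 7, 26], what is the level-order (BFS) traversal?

Tree insertion order: [29, 40, 8, 43, 47, 35, 46, 7, 26]
Tree (level-order array): [29, 8, 40, 7, 26, 35, 43, None, None, None, None, None, None, None, 47, 46]
BFS from the root, enqueuing left then right child of each popped node:
  queue [29] -> pop 29, enqueue [8, 40], visited so far: [29]
  queue [8, 40] -> pop 8, enqueue [7, 26], visited so far: [29, 8]
  queue [40, 7, 26] -> pop 40, enqueue [35, 43], visited so far: [29, 8, 40]
  queue [7, 26, 35, 43] -> pop 7, enqueue [none], visited so far: [29, 8, 40, 7]
  queue [26, 35, 43] -> pop 26, enqueue [none], visited so far: [29, 8, 40, 7, 26]
  queue [35, 43] -> pop 35, enqueue [none], visited so far: [29, 8, 40, 7, 26, 35]
  queue [43] -> pop 43, enqueue [47], visited so far: [29, 8, 40, 7, 26, 35, 43]
  queue [47] -> pop 47, enqueue [46], visited so far: [29, 8, 40, 7, 26, 35, 43, 47]
  queue [46] -> pop 46, enqueue [none], visited so far: [29, 8, 40, 7, 26, 35, 43, 47, 46]
Result: [29, 8, 40, 7, 26, 35, 43, 47, 46]


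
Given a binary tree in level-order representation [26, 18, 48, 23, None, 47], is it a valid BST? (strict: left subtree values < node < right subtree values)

Level-order array: [26, 18, 48, 23, None, 47]
Validate using subtree bounds (lo, hi): at each node, require lo < value < hi,
then recurse left with hi=value and right with lo=value.
Preorder trace (stopping at first violation):
  at node 26 with bounds (-inf, +inf): OK
  at node 18 with bounds (-inf, 26): OK
  at node 23 with bounds (-inf, 18): VIOLATION
Node 23 violates its bound: not (-inf < 23 < 18).
Result: Not a valid BST


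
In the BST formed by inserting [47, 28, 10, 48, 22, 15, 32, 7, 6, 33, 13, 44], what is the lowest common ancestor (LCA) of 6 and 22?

Tree insertion order: [47, 28, 10, 48, 22, 15, 32, 7, 6, 33, 13, 44]
Tree (level-order array): [47, 28, 48, 10, 32, None, None, 7, 22, None, 33, 6, None, 15, None, None, 44, None, None, 13]
In a BST, the LCA of p=6, q=22 is the first node v on the
root-to-leaf path with p <= v <= q (go left if both < v, right if both > v).
Walk from root:
  at 47: both 6 and 22 < 47, go left
  at 28: both 6 and 22 < 28, go left
  at 10: 6 <= 10 <= 22, this is the LCA
LCA = 10


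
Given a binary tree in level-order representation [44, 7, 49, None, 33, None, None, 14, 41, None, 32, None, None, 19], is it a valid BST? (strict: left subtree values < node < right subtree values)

Level-order array: [44, 7, 49, None, 33, None, None, 14, 41, None, 32, None, None, 19]
Validate using subtree bounds (lo, hi): at each node, require lo < value < hi,
then recurse left with hi=value and right with lo=value.
Preorder trace (stopping at first violation):
  at node 44 with bounds (-inf, +inf): OK
  at node 7 with bounds (-inf, 44): OK
  at node 33 with bounds (7, 44): OK
  at node 14 with bounds (7, 33): OK
  at node 32 with bounds (14, 33): OK
  at node 19 with bounds (14, 32): OK
  at node 41 with bounds (33, 44): OK
  at node 49 with bounds (44, +inf): OK
No violation found at any node.
Result: Valid BST


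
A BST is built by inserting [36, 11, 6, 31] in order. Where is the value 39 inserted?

Starting tree (level order): [36, 11, None, 6, 31]
Insertion path: 36
Result: insert 39 as right child of 36
Final tree (level order): [36, 11, 39, 6, 31]


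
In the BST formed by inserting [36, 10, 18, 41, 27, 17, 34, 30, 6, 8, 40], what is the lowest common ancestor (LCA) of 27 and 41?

Tree insertion order: [36, 10, 18, 41, 27, 17, 34, 30, 6, 8, 40]
Tree (level-order array): [36, 10, 41, 6, 18, 40, None, None, 8, 17, 27, None, None, None, None, None, None, None, 34, 30]
In a BST, the LCA of p=27, q=41 is the first node v on the
root-to-leaf path with p <= v <= q (go left if both < v, right if both > v).
Walk from root:
  at 36: 27 <= 36 <= 41, this is the LCA
LCA = 36


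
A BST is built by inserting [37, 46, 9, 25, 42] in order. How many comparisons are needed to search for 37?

Search path for 37: 37
Found: True
Comparisons: 1


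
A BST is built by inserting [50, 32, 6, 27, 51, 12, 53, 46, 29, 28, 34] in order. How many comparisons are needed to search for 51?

Search path for 51: 50 -> 51
Found: True
Comparisons: 2


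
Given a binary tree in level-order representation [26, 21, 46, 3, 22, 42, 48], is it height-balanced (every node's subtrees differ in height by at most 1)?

Tree (level-order array): [26, 21, 46, 3, 22, 42, 48]
Definition: a tree is height-balanced if, at every node, |h(left) - h(right)| <= 1 (empty subtree has height -1).
Bottom-up per-node check:
  node 3: h_left=-1, h_right=-1, diff=0 [OK], height=0
  node 22: h_left=-1, h_right=-1, diff=0 [OK], height=0
  node 21: h_left=0, h_right=0, diff=0 [OK], height=1
  node 42: h_left=-1, h_right=-1, diff=0 [OK], height=0
  node 48: h_left=-1, h_right=-1, diff=0 [OK], height=0
  node 46: h_left=0, h_right=0, diff=0 [OK], height=1
  node 26: h_left=1, h_right=1, diff=0 [OK], height=2
All nodes satisfy the balance condition.
Result: Balanced


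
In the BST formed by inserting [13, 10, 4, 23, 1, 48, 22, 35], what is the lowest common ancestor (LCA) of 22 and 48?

Tree insertion order: [13, 10, 4, 23, 1, 48, 22, 35]
Tree (level-order array): [13, 10, 23, 4, None, 22, 48, 1, None, None, None, 35]
In a BST, the LCA of p=22, q=48 is the first node v on the
root-to-leaf path with p <= v <= q (go left if both < v, right if both > v).
Walk from root:
  at 13: both 22 and 48 > 13, go right
  at 23: 22 <= 23 <= 48, this is the LCA
LCA = 23


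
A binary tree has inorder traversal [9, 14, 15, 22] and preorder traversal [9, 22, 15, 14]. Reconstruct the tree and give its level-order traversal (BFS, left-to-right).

Inorder:  [9, 14, 15, 22]
Preorder: [9, 22, 15, 14]
Algorithm: preorder visits root first, so consume preorder in order;
for each root, split the current inorder slice at that value into
left-subtree inorder and right-subtree inorder, then recurse.
Recursive splits:
  root=9; inorder splits into left=[], right=[14, 15, 22]
  root=22; inorder splits into left=[14, 15], right=[]
  root=15; inorder splits into left=[14], right=[]
  root=14; inorder splits into left=[], right=[]
Reconstructed level-order: [9, 22, 15, 14]


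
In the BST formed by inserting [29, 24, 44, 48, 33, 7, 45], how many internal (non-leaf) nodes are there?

Tree built from: [29, 24, 44, 48, 33, 7, 45]
Tree (level-order array): [29, 24, 44, 7, None, 33, 48, None, None, None, None, 45]
Rule: An internal node has at least one child.
Per-node child counts:
  node 29: 2 child(ren)
  node 24: 1 child(ren)
  node 7: 0 child(ren)
  node 44: 2 child(ren)
  node 33: 0 child(ren)
  node 48: 1 child(ren)
  node 45: 0 child(ren)
Matching nodes: [29, 24, 44, 48]
Count of internal (non-leaf) nodes: 4


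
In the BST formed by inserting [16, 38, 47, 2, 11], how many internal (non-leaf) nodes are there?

Tree built from: [16, 38, 47, 2, 11]
Tree (level-order array): [16, 2, 38, None, 11, None, 47]
Rule: An internal node has at least one child.
Per-node child counts:
  node 16: 2 child(ren)
  node 2: 1 child(ren)
  node 11: 0 child(ren)
  node 38: 1 child(ren)
  node 47: 0 child(ren)
Matching nodes: [16, 2, 38]
Count of internal (non-leaf) nodes: 3


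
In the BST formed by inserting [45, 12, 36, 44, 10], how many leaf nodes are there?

Tree built from: [45, 12, 36, 44, 10]
Tree (level-order array): [45, 12, None, 10, 36, None, None, None, 44]
Rule: A leaf has 0 children.
Per-node child counts:
  node 45: 1 child(ren)
  node 12: 2 child(ren)
  node 10: 0 child(ren)
  node 36: 1 child(ren)
  node 44: 0 child(ren)
Matching nodes: [10, 44]
Count of leaf nodes: 2


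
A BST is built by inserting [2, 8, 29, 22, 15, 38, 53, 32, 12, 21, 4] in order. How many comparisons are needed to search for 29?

Search path for 29: 2 -> 8 -> 29
Found: True
Comparisons: 3


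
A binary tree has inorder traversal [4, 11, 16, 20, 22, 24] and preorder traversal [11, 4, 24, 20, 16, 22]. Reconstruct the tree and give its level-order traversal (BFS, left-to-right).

Inorder:  [4, 11, 16, 20, 22, 24]
Preorder: [11, 4, 24, 20, 16, 22]
Algorithm: preorder visits root first, so consume preorder in order;
for each root, split the current inorder slice at that value into
left-subtree inorder and right-subtree inorder, then recurse.
Recursive splits:
  root=11; inorder splits into left=[4], right=[16, 20, 22, 24]
  root=4; inorder splits into left=[], right=[]
  root=24; inorder splits into left=[16, 20, 22], right=[]
  root=20; inorder splits into left=[16], right=[22]
  root=16; inorder splits into left=[], right=[]
  root=22; inorder splits into left=[], right=[]
Reconstructed level-order: [11, 4, 24, 20, 16, 22]


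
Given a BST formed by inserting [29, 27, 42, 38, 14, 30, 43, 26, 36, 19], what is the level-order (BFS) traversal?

Tree insertion order: [29, 27, 42, 38, 14, 30, 43, 26, 36, 19]
Tree (level-order array): [29, 27, 42, 14, None, 38, 43, None, 26, 30, None, None, None, 19, None, None, 36]
BFS from the root, enqueuing left then right child of each popped node:
  queue [29] -> pop 29, enqueue [27, 42], visited so far: [29]
  queue [27, 42] -> pop 27, enqueue [14], visited so far: [29, 27]
  queue [42, 14] -> pop 42, enqueue [38, 43], visited so far: [29, 27, 42]
  queue [14, 38, 43] -> pop 14, enqueue [26], visited so far: [29, 27, 42, 14]
  queue [38, 43, 26] -> pop 38, enqueue [30], visited so far: [29, 27, 42, 14, 38]
  queue [43, 26, 30] -> pop 43, enqueue [none], visited so far: [29, 27, 42, 14, 38, 43]
  queue [26, 30] -> pop 26, enqueue [19], visited so far: [29, 27, 42, 14, 38, 43, 26]
  queue [30, 19] -> pop 30, enqueue [36], visited so far: [29, 27, 42, 14, 38, 43, 26, 30]
  queue [19, 36] -> pop 19, enqueue [none], visited so far: [29, 27, 42, 14, 38, 43, 26, 30, 19]
  queue [36] -> pop 36, enqueue [none], visited so far: [29, 27, 42, 14, 38, 43, 26, 30, 19, 36]
Result: [29, 27, 42, 14, 38, 43, 26, 30, 19, 36]


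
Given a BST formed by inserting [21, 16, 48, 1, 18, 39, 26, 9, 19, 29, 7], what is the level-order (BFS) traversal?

Tree insertion order: [21, 16, 48, 1, 18, 39, 26, 9, 19, 29, 7]
Tree (level-order array): [21, 16, 48, 1, 18, 39, None, None, 9, None, 19, 26, None, 7, None, None, None, None, 29]
BFS from the root, enqueuing left then right child of each popped node:
  queue [21] -> pop 21, enqueue [16, 48], visited so far: [21]
  queue [16, 48] -> pop 16, enqueue [1, 18], visited so far: [21, 16]
  queue [48, 1, 18] -> pop 48, enqueue [39], visited so far: [21, 16, 48]
  queue [1, 18, 39] -> pop 1, enqueue [9], visited so far: [21, 16, 48, 1]
  queue [18, 39, 9] -> pop 18, enqueue [19], visited so far: [21, 16, 48, 1, 18]
  queue [39, 9, 19] -> pop 39, enqueue [26], visited so far: [21, 16, 48, 1, 18, 39]
  queue [9, 19, 26] -> pop 9, enqueue [7], visited so far: [21, 16, 48, 1, 18, 39, 9]
  queue [19, 26, 7] -> pop 19, enqueue [none], visited so far: [21, 16, 48, 1, 18, 39, 9, 19]
  queue [26, 7] -> pop 26, enqueue [29], visited so far: [21, 16, 48, 1, 18, 39, 9, 19, 26]
  queue [7, 29] -> pop 7, enqueue [none], visited so far: [21, 16, 48, 1, 18, 39, 9, 19, 26, 7]
  queue [29] -> pop 29, enqueue [none], visited so far: [21, 16, 48, 1, 18, 39, 9, 19, 26, 7, 29]
Result: [21, 16, 48, 1, 18, 39, 9, 19, 26, 7, 29]


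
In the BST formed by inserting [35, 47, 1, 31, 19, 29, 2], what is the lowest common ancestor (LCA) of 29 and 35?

Tree insertion order: [35, 47, 1, 31, 19, 29, 2]
Tree (level-order array): [35, 1, 47, None, 31, None, None, 19, None, 2, 29]
In a BST, the LCA of p=29, q=35 is the first node v on the
root-to-leaf path with p <= v <= q (go left if both < v, right if both > v).
Walk from root:
  at 35: 29 <= 35 <= 35, this is the LCA
LCA = 35


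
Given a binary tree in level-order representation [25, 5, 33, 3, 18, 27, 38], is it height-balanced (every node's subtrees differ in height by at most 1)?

Tree (level-order array): [25, 5, 33, 3, 18, 27, 38]
Definition: a tree is height-balanced if, at every node, |h(left) - h(right)| <= 1 (empty subtree has height -1).
Bottom-up per-node check:
  node 3: h_left=-1, h_right=-1, diff=0 [OK], height=0
  node 18: h_left=-1, h_right=-1, diff=0 [OK], height=0
  node 5: h_left=0, h_right=0, diff=0 [OK], height=1
  node 27: h_left=-1, h_right=-1, diff=0 [OK], height=0
  node 38: h_left=-1, h_right=-1, diff=0 [OK], height=0
  node 33: h_left=0, h_right=0, diff=0 [OK], height=1
  node 25: h_left=1, h_right=1, diff=0 [OK], height=2
All nodes satisfy the balance condition.
Result: Balanced


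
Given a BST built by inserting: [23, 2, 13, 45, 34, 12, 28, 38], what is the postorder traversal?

Tree insertion order: [23, 2, 13, 45, 34, 12, 28, 38]
Tree (level-order array): [23, 2, 45, None, 13, 34, None, 12, None, 28, 38]
Postorder traversal: [12, 13, 2, 28, 38, 34, 45, 23]


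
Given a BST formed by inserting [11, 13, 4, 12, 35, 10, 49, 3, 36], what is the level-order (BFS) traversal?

Tree insertion order: [11, 13, 4, 12, 35, 10, 49, 3, 36]
Tree (level-order array): [11, 4, 13, 3, 10, 12, 35, None, None, None, None, None, None, None, 49, 36]
BFS from the root, enqueuing left then right child of each popped node:
  queue [11] -> pop 11, enqueue [4, 13], visited so far: [11]
  queue [4, 13] -> pop 4, enqueue [3, 10], visited so far: [11, 4]
  queue [13, 3, 10] -> pop 13, enqueue [12, 35], visited so far: [11, 4, 13]
  queue [3, 10, 12, 35] -> pop 3, enqueue [none], visited so far: [11, 4, 13, 3]
  queue [10, 12, 35] -> pop 10, enqueue [none], visited so far: [11, 4, 13, 3, 10]
  queue [12, 35] -> pop 12, enqueue [none], visited so far: [11, 4, 13, 3, 10, 12]
  queue [35] -> pop 35, enqueue [49], visited so far: [11, 4, 13, 3, 10, 12, 35]
  queue [49] -> pop 49, enqueue [36], visited so far: [11, 4, 13, 3, 10, 12, 35, 49]
  queue [36] -> pop 36, enqueue [none], visited so far: [11, 4, 13, 3, 10, 12, 35, 49, 36]
Result: [11, 4, 13, 3, 10, 12, 35, 49, 36]


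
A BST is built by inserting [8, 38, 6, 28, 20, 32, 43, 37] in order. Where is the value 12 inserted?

Starting tree (level order): [8, 6, 38, None, None, 28, 43, 20, 32, None, None, None, None, None, 37]
Insertion path: 8 -> 38 -> 28 -> 20
Result: insert 12 as left child of 20
Final tree (level order): [8, 6, 38, None, None, 28, 43, 20, 32, None, None, 12, None, None, 37]


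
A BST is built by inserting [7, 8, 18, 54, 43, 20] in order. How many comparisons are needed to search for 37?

Search path for 37: 7 -> 8 -> 18 -> 54 -> 43 -> 20
Found: False
Comparisons: 6


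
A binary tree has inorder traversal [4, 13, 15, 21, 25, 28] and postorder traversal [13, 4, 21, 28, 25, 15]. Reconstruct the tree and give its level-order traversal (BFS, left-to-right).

Inorder:   [4, 13, 15, 21, 25, 28]
Postorder: [13, 4, 21, 28, 25, 15]
Algorithm: postorder visits root last, so walk postorder right-to-left;
each value is the root of the current inorder slice — split it at that
value, recurse on the right subtree first, then the left.
Recursive splits:
  root=15; inorder splits into left=[4, 13], right=[21, 25, 28]
  root=25; inorder splits into left=[21], right=[28]
  root=28; inorder splits into left=[], right=[]
  root=21; inorder splits into left=[], right=[]
  root=4; inorder splits into left=[], right=[13]
  root=13; inorder splits into left=[], right=[]
Reconstructed level-order: [15, 4, 25, 13, 21, 28]


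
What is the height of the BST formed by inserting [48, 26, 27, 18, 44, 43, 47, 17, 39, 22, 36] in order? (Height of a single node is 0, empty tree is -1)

Insertion order: [48, 26, 27, 18, 44, 43, 47, 17, 39, 22, 36]
Tree (level-order array): [48, 26, None, 18, 27, 17, 22, None, 44, None, None, None, None, 43, 47, 39, None, None, None, 36]
Compute height bottom-up (empty subtree = -1):
  height(17) = 1 + max(-1, -1) = 0
  height(22) = 1 + max(-1, -1) = 0
  height(18) = 1 + max(0, 0) = 1
  height(36) = 1 + max(-1, -1) = 0
  height(39) = 1 + max(0, -1) = 1
  height(43) = 1 + max(1, -1) = 2
  height(47) = 1 + max(-1, -1) = 0
  height(44) = 1 + max(2, 0) = 3
  height(27) = 1 + max(-1, 3) = 4
  height(26) = 1 + max(1, 4) = 5
  height(48) = 1 + max(5, -1) = 6
Height = 6


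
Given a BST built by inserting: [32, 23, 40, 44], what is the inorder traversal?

Tree insertion order: [32, 23, 40, 44]
Tree (level-order array): [32, 23, 40, None, None, None, 44]
Inorder traversal: [23, 32, 40, 44]


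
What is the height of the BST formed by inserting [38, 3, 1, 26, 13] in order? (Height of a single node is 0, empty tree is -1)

Insertion order: [38, 3, 1, 26, 13]
Tree (level-order array): [38, 3, None, 1, 26, None, None, 13]
Compute height bottom-up (empty subtree = -1):
  height(1) = 1 + max(-1, -1) = 0
  height(13) = 1 + max(-1, -1) = 0
  height(26) = 1 + max(0, -1) = 1
  height(3) = 1 + max(0, 1) = 2
  height(38) = 1 + max(2, -1) = 3
Height = 3


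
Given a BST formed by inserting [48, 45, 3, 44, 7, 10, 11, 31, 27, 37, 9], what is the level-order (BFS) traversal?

Tree insertion order: [48, 45, 3, 44, 7, 10, 11, 31, 27, 37, 9]
Tree (level-order array): [48, 45, None, 3, None, None, 44, 7, None, None, 10, 9, 11, None, None, None, 31, 27, 37]
BFS from the root, enqueuing left then right child of each popped node:
  queue [48] -> pop 48, enqueue [45], visited so far: [48]
  queue [45] -> pop 45, enqueue [3], visited so far: [48, 45]
  queue [3] -> pop 3, enqueue [44], visited so far: [48, 45, 3]
  queue [44] -> pop 44, enqueue [7], visited so far: [48, 45, 3, 44]
  queue [7] -> pop 7, enqueue [10], visited so far: [48, 45, 3, 44, 7]
  queue [10] -> pop 10, enqueue [9, 11], visited so far: [48, 45, 3, 44, 7, 10]
  queue [9, 11] -> pop 9, enqueue [none], visited so far: [48, 45, 3, 44, 7, 10, 9]
  queue [11] -> pop 11, enqueue [31], visited so far: [48, 45, 3, 44, 7, 10, 9, 11]
  queue [31] -> pop 31, enqueue [27, 37], visited so far: [48, 45, 3, 44, 7, 10, 9, 11, 31]
  queue [27, 37] -> pop 27, enqueue [none], visited so far: [48, 45, 3, 44, 7, 10, 9, 11, 31, 27]
  queue [37] -> pop 37, enqueue [none], visited so far: [48, 45, 3, 44, 7, 10, 9, 11, 31, 27, 37]
Result: [48, 45, 3, 44, 7, 10, 9, 11, 31, 27, 37]


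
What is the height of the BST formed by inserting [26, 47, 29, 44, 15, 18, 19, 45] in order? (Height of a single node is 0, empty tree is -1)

Insertion order: [26, 47, 29, 44, 15, 18, 19, 45]
Tree (level-order array): [26, 15, 47, None, 18, 29, None, None, 19, None, 44, None, None, None, 45]
Compute height bottom-up (empty subtree = -1):
  height(19) = 1 + max(-1, -1) = 0
  height(18) = 1 + max(-1, 0) = 1
  height(15) = 1 + max(-1, 1) = 2
  height(45) = 1 + max(-1, -1) = 0
  height(44) = 1 + max(-1, 0) = 1
  height(29) = 1 + max(-1, 1) = 2
  height(47) = 1 + max(2, -1) = 3
  height(26) = 1 + max(2, 3) = 4
Height = 4


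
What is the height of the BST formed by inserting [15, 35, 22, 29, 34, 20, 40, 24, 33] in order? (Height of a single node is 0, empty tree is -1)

Insertion order: [15, 35, 22, 29, 34, 20, 40, 24, 33]
Tree (level-order array): [15, None, 35, 22, 40, 20, 29, None, None, None, None, 24, 34, None, None, 33]
Compute height bottom-up (empty subtree = -1):
  height(20) = 1 + max(-1, -1) = 0
  height(24) = 1 + max(-1, -1) = 0
  height(33) = 1 + max(-1, -1) = 0
  height(34) = 1 + max(0, -1) = 1
  height(29) = 1 + max(0, 1) = 2
  height(22) = 1 + max(0, 2) = 3
  height(40) = 1 + max(-1, -1) = 0
  height(35) = 1 + max(3, 0) = 4
  height(15) = 1 + max(-1, 4) = 5
Height = 5


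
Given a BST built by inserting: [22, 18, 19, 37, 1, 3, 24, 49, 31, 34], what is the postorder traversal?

Tree insertion order: [22, 18, 19, 37, 1, 3, 24, 49, 31, 34]
Tree (level-order array): [22, 18, 37, 1, 19, 24, 49, None, 3, None, None, None, 31, None, None, None, None, None, 34]
Postorder traversal: [3, 1, 19, 18, 34, 31, 24, 49, 37, 22]


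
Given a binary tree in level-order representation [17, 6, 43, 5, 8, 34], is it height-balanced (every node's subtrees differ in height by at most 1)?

Tree (level-order array): [17, 6, 43, 5, 8, 34]
Definition: a tree is height-balanced if, at every node, |h(left) - h(right)| <= 1 (empty subtree has height -1).
Bottom-up per-node check:
  node 5: h_left=-1, h_right=-1, diff=0 [OK], height=0
  node 8: h_left=-1, h_right=-1, diff=0 [OK], height=0
  node 6: h_left=0, h_right=0, diff=0 [OK], height=1
  node 34: h_left=-1, h_right=-1, diff=0 [OK], height=0
  node 43: h_left=0, h_right=-1, diff=1 [OK], height=1
  node 17: h_left=1, h_right=1, diff=0 [OK], height=2
All nodes satisfy the balance condition.
Result: Balanced


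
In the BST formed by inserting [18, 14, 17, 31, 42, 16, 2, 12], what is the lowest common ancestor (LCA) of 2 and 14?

Tree insertion order: [18, 14, 17, 31, 42, 16, 2, 12]
Tree (level-order array): [18, 14, 31, 2, 17, None, 42, None, 12, 16]
In a BST, the LCA of p=2, q=14 is the first node v on the
root-to-leaf path with p <= v <= q (go left if both < v, right if both > v).
Walk from root:
  at 18: both 2 and 14 < 18, go left
  at 14: 2 <= 14 <= 14, this is the LCA
LCA = 14


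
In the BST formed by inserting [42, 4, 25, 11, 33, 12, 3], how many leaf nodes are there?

Tree built from: [42, 4, 25, 11, 33, 12, 3]
Tree (level-order array): [42, 4, None, 3, 25, None, None, 11, 33, None, 12]
Rule: A leaf has 0 children.
Per-node child counts:
  node 42: 1 child(ren)
  node 4: 2 child(ren)
  node 3: 0 child(ren)
  node 25: 2 child(ren)
  node 11: 1 child(ren)
  node 12: 0 child(ren)
  node 33: 0 child(ren)
Matching nodes: [3, 12, 33]
Count of leaf nodes: 3


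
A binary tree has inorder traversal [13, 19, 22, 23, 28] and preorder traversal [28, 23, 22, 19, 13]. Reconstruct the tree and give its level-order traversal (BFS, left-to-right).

Inorder:  [13, 19, 22, 23, 28]
Preorder: [28, 23, 22, 19, 13]
Algorithm: preorder visits root first, so consume preorder in order;
for each root, split the current inorder slice at that value into
left-subtree inorder and right-subtree inorder, then recurse.
Recursive splits:
  root=28; inorder splits into left=[13, 19, 22, 23], right=[]
  root=23; inorder splits into left=[13, 19, 22], right=[]
  root=22; inorder splits into left=[13, 19], right=[]
  root=19; inorder splits into left=[13], right=[]
  root=13; inorder splits into left=[], right=[]
Reconstructed level-order: [28, 23, 22, 19, 13]


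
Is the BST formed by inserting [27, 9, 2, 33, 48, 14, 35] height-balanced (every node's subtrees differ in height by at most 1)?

Tree (level-order array): [27, 9, 33, 2, 14, None, 48, None, None, None, None, 35]
Definition: a tree is height-balanced if, at every node, |h(left) - h(right)| <= 1 (empty subtree has height -1).
Bottom-up per-node check:
  node 2: h_left=-1, h_right=-1, diff=0 [OK], height=0
  node 14: h_left=-1, h_right=-1, diff=0 [OK], height=0
  node 9: h_left=0, h_right=0, diff=0 [OK], height=1
  node 35: h_left=-1, h_right=-1, diff=0 [OK], height=0
  node 48: h_left=0, h_right=-1, diff=1 [OK], height=1
  node 33: h_left=-1, h_right=1, diff=2 [FAIL (|-1-1|=2 > 1)], height=2
  node 27: h_left=1, h_right=2, diff=1 [OK], height=3
Node 33 violates the condition: |-1 - 1| = 2 > 1.
Result: Not balanced


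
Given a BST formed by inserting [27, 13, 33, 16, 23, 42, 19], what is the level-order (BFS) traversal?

Tree insertion order: [27, 13, 33, 16, 23, 42, 19]
Tree (level-order array): [27, 13, 33, None, 16, None, 42, None, 23, None, None, 19]
BFS from the root, enqueuing left then right child of each popped node:
  queue [27] -> pop 27, enqueue [13, 33], visited so far: [27]
  queue [13, 33] -> pop 13, enqueue [16], visited so far: [27, 13]
  queue [33, 16] -> pop 33, enqueue [42], visited so far: [27, 13, 33]
  queue [16, 42] -> pop 16, enqueue [23], visited so far: [27, 13, 33, 16]
  queue [42, 23] -> pop 42, enqueue [none], visited so far: [27, 13, 33, 16, 42]
  queue [23] -> pop 23, enqueue [19], visited so far: [27, 13, 33, 16, 42, 23]
  queue [19] -> pop 19, enqueue [none], visited so far: [27, 13, 33, 16, 42, 23, 19]
Result: [27, 13, 33, 16, 42, 23, 19]


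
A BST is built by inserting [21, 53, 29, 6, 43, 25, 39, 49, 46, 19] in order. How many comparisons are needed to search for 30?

Search path for 30: 21 -> 53 -> 29 -> 43 -> 39
Found: False
Comparisons: 5


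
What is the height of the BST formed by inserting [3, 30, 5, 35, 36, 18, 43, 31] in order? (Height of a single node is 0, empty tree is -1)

Insertion order: [3, 30, 5, 35, 36, 18, 43, 31]
Tree (level-order array): [3, None, 30, 5, 35, None, 18, 31, 36, None, None, None, None, None, 43]
Compute height bottom-up (empty subtree = -1):
  height(18) = 1 + max(-1, -1) = 0
  height(5) = 1 + max(-1, 0) = 1
  height(31) = 1 + max(-1, -1) = 0
  height(43) = 1 + max(-1, -1) = 0
  height(36) = 1 + max(-1, 0) = 1
  height(35) = 1 + max(0, 1) = 2
  height(30) = 1 + max(1, 2) = 3
  height(3) = 1 + max(-1, 3) = 4
Height = 4


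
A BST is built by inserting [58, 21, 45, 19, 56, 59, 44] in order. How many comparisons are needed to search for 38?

Search path for 38: 58 -> 21 -> 45 -> 44
Found: False
Comparisons: 4


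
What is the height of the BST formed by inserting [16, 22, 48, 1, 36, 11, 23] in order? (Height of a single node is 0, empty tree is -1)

Insertion order: [16, 22, 48, 1, 36, 11, 23]
Tree (level-order array): [16, 1, 22, None, 11, None, 48, None, None, 36, None, 23]
Compute height bottom-up (empty subtree = -1):
  height(11) = 1 + max(-1, -1) = 0
  height(1) = 1 + max(-1, 0) = 1
  height(23) = 1 + max(-1, -1) = 0
  height(36) = 1 + max(0, -1) = 1
  height(48) = 1 + max(1, -1) = 2
  height(22) = 1 + max(-1, 2) = 3
  height(16) = 1 + max(1, 3) = 4
Height = 4


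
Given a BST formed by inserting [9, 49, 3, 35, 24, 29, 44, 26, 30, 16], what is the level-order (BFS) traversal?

Tree insertion order: [9, 49, 3, 35, 24, 29, 44, 26, 30, 16]
Tree (level-order array): [9, 3, 49, None, None, 35, None, 24, 44, 16, 29, None, None, None, None, 26, 30]
BFS from the root, enqueuing left then right child of each popped node:
  queue [9] -> pop 9, enqueue [3, 49], visited so far: [9]
  queue [3, 49] -> pop 3, enqueue [none], visited so far: [9, 3]
  queue [49] -> pop 49, enqueue [35], visited so far: [9, 3, 49]
  queue [35] -> pop 35, enqueue [24, 44], visited so far: [9, 3, 49, 35]
  queue [24, 44] -> pop 24, enqueue [16, 29], visited so far: [9, 3, 49, 35, 24]
  queue [44, 16, 29] -> pop 44, enqueue [none], visited so far: [9, 3, 49, 35, 24, 44]
  queue [16, 29] -> pop 16, enqueue [none], visited so far: [9, 3, 49, 35, 24, 44, 16]
  queue [29] -> pop 29, enqueue [26, 30], visited so far: [9, 3, 49, 35, 24, 44, 16, 29]
  queue [26, 30] -> pop 26, enqueue [none], visited so far: [9, 3, 49, 35, 24, 44, 16, 29, 26]
  queue [30] -> pop 30, enqueue [none], visited so far: [9, 3, 49, 35, 24, 44, 16, 29, 26, 30]
Result: [9, 3, 49, 35, 24, 44, 16, 29, 26, 30]


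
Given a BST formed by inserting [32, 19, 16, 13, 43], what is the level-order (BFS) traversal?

Tree insertion order: [32, 19, 16, 13, 43]
Tree (level-order array): [32, 19, 43, 16, None, None, None, 13]
BFS from the root, enqueuing left then right child of each popped node:
  queue [32] -> pop 32, enqueue [19, 43], visited so far: [32]
  queue [19, 43] -> pop 19, enqueue [16], visited so far: [32, 19]
  queue [43, 16] -> pop 43, enqueue [none], visited so far: [32, 19, 43]
  queue [16] -> pop 16, enqueue [13], visited so far: [32, 19, 43, 16]
  queue [13] -> pop 13, enqueue [none], visited so far: [32, 19, 43, 16, 13]
Result: [32, 19, 43, 16, 13]


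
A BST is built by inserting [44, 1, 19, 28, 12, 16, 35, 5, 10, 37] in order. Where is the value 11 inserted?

Starting tree (level order): [44, 1, None, None, 19, 12, 28, 5, 16, None, 35, None, 10, None, None, None, 37]
Insertion path: 44 -> 1 -> 19 -> 12 -> 5 -> 10
Result: insert 11 as right child of 10
Final tree (level order): [44, 1, None, None, 19, 12, 28, 5, 16, None, 35, None, 10, None, None, None, 37, None, 11]


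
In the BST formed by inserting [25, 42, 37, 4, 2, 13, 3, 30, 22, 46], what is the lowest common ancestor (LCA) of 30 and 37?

Tree insertion order: [25, 42, 37, 4, 2, 13, 3, 30, 22, 46]
Tree (level-order array): [25, 4, 42, 2, 13, 37, 46, None, 3, None, 22, 30]
In a BST, the LCA of p=30, q=37 is the first node v on the
root-to-leaf path with p <= v <= q (go left if both < v, right if both > v).
Walk from root:
  at 25: both 30 and 37 > 25, go right
  at 42: both 30 and 37 < 42, go left
  at 37: 30 <= 37 <= 37, this is the LCA
LCA = 37


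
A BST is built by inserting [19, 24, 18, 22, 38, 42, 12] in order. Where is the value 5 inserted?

Starting tree (level order): [19, 18, 24, 12, None, 22, 38, None, None, None, None, None, 42]
Insertion path: 19 -> 18 -> 12
Result: insert 5 as left child of 12
Final tree (level order): [19, 18, 24, 12, None, 22, 38, 5, None, None, None, None, 42]


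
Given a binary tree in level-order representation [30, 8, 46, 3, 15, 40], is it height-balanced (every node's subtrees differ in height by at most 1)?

Tree (level-order array): [30, 8, 46, 3, 15, 40]
Definition: a tree is height-balanced if, at every node, |h(left) - h(right)| <= 1 (empty subtree has height -1).
Bottom-up per-node check:
  node 3: h_left=-1, h_right=-1, diff=0 [OK], height=0
  node 15: h_left=-1, h_right=-1, diff=0 [OK], height=0
  node 8: h_left=0, h_right=0, diff=0 [OK], height=1
  node 40: h_left=-1, h_right=-1, diff=0 [OK], height=0
  node 46: h_left=0, h_right=-1, diff=1 [OK], height=1
  node 30: h_left=1, h_right=1, diff=0 [OK], height=2
All nodes satisfy the balance condition.
Result: Balanced


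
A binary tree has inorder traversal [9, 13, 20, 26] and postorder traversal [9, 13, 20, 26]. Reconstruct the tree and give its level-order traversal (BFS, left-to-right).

Inorder:   [9, 13, 20, 26]
Postorder: [9, 13, 20, 26]
Algorithm: postorder visits root last, so walk postorder right-to-left;
each value is the root of the current inorder slice — split it at that
value, recurse on the right subtree first, then the left.
Recursive splits:
  root=26; inorder splits into left=[9, 13, 20], right=[]
  root=20; inorder splits into left=[9, 13], right=[]
  root=13; inorder splits into left=[9], right=[]
  root=9; inorder splits into left=[], right=[]
Reconstructed level-order: [26, 20, 13, 9]


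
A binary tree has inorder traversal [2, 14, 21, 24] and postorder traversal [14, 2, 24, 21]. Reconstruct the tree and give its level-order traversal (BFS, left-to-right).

Inorder:   [2, 14, 21, 24]
Postorder: [14, 2, 24, 21]
Algorithm: postorder visits root last, so walk postorder right-to-left;
each value is the root of the current inorder slice — split it at that
value, recurse on the right subtree first, then the left.
Recursive splits:
  root=21; inorder splits into left=[2, 14], right=[24]
  root=24; inorder splits into left=[], right=[]
  root=2; inorder splits into left=[], right=[14]
  root=14; inorder splits into left=[], right=[]
Reconstructed level-order: [21, 2, 24, 14]


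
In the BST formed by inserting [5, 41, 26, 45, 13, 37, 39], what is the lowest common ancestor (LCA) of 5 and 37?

Tree insertion order: [5, 41, 26, 45, 13, 37, 39]
Tree (level-order array): [5, None, 41, 26, 45, 13, 37, None, None, None, None, None, 39]
In a BST, the LCA of p=5, q=37 is the first node v on the
root-to-leaf path with p <= v <= q (go left if both < v, right if both > v).
Walk from root:
  at 5: 5 <= 5 <= 37, this is the LCA
LCA = 5


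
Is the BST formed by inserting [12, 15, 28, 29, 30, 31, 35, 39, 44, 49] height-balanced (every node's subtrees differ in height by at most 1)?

Tree (level-order array): [12, None, 15, None, 28, None, 29, None, 30, None, 31, None, 35, None, 39, None, 44, None, 49]
Definition: a tree is height-balanced if, at every node, |h(left) - h(right)| <= 1 (empty subtree has height -1).
Bottom-up per-node check:
  node 49: h_left=-1, h_right=-1, diff=0 [OK], height=0
  node 44: h_left=-1, h_right=0, diff=1 [OK], height=1
  node 39: h_left=-1, h_right=1, diff=2 [FAIL (|-1-1|=2 > 1)], height=2
  node 35: h_left=-1, h_right=2, diff=3 [FAIL (|-1-2|=3 > 1)], height=3
  node 31: h_left=-1, h_right=3, diff=4 [FAIL (|-1-3|=4 > 1)], height=4
  node 30: h_left=-1, h_right=4, diff=5 [FAIL (|-1-4|=5 > 1)], height=5
  node 29: h_left=-1, h_right=5, diff=6 [FAIL (|-1-5|=6 > 1)], height=6
  node 28: h_left=-1, h_right=6, diff=7 [FAIL (|-1-6|=7 > 1)], height=7
  node 15: h_left=-1, h_right=7, diff=8 [FAIL (|-1-7|=8 > 1)], height=8
  node 12: h_left=-1, h_right=8, diff=9 [FAIL (|-1-8|=9 > 1)], height=9
Node 39 violates the condition: |-1 - 1| = 2 > 1.
Result: Not balanced


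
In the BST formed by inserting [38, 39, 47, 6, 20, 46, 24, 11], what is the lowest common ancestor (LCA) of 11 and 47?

Tree insertion order: [38, 39, 47, 6, 20, 46, 24, 11]
Tree (level-order array): [38, 6, 39, None, 20, None, 47, 11, 24, 46]
In a BST, the LCA of p=11, q=47 is the first node v on the
root-to-leaf path with p <= v <= q (go left if both < v, right if both > v).
Walk from root:
  at 38: 11 <= 38 <= 47, this is the LCA
LCA = 38


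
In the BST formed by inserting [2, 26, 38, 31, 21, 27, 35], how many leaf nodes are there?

Tree built from: [2, 26, 38, 31, 21, 27, 35]
Tree (level-order array): [2, None, 26, 21, 38, None, None, 31, None, 27, 35]
Rule: A leaf has 0 children.
Per-node child counts:
  node 2: 1 child(ren)
  node 26: 2 child(ren)
  node 21: 0 child(ren)
  node 38: 1 child(ren)
  node 31: 2 child(ren)
  node 27: 0 child(ren)
  node 35: 0 child(ren)
Matching nodes: [21, 27, 35]
Count of leaf nodes: 3


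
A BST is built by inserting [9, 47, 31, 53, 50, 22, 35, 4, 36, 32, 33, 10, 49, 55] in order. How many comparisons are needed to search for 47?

Search path for 47: 9 -> 47
Found: True
Comparisons: 2


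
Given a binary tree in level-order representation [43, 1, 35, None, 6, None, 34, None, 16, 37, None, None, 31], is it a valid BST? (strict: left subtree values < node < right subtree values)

Level-order array: [43, 1, 35, None, 6, None, 34, None, 16, 37, None, None, 31]
Validate using subtree bounds (lo, hi): at each node, require lo < value < hi,
then recurse left with hi=value and right with lo=value.
Preorder trace (stopping at first violation):
  at node 43 with bounds (-inf, +inf): OK
  at node 1 with bounds (-inf, 43): OK
  at node 6 with bounds (1, 43): OK
  at node 16 with bounds (6, 43): OK
  at node 31 with bounds (16, 43): OK
  at node 35 with bounds (43, +inf): VIOLATION
Node 35 violates its bound: not (43 < 35 < +inf).
Result: Not a valid BST


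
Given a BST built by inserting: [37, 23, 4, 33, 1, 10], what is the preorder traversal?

Tree insertion order: [37, 23, 4, 33, 1, 10]
Tree (level-order array): [37, 23, None, 4, 33, 1, 10]
Preorder traversal: [37, 23, 4, 1, 10, 33]


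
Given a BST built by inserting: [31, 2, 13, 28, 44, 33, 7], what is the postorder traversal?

Tree insertion order: [31, 2, 13, 28, 44, 33, 7]
Tree (level-order array): [31, 2, 44, None, 13, 33, None, 7, 28]
Postorder traversal: [7, 28, 13, 2, 33, 44, 31]


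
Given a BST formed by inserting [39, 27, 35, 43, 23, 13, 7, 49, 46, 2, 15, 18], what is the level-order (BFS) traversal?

Tree insertion order: [39, 27, 35, 43, 23, 13, 7, 49, 46, 2, 15, 18]
Tree (level-order array): [39, 27, 43, 23, 35, None, 49, 13, None, None, None, 46, None, 7, 15, None, None, 2, None, None, 18]
BFS from the root, enqueuing left then right child of each popped node:
  queue [39] -> pop 39, enqueue [27, 43], visited so far: [39]
  queue [27, 43] -> pop 27, enqueue [23, 35], visited so far: [39, 27]
  queue [43, 23, 35] -> pop 43, enqueue [49], visited so far: [39, 27, 43]
  queue [23, 35, 49] -> pop 23, enqueue [13], visited so far: [39, 27, 43, 23]
  queue [35, 49, 13] -> pop 35, enqueue [none], visited so far: [39, 27, 43, 23, 35]
  queue [49, 13] -> pop 49, enqueue [46], visited so far: [39, 27, 43, 23, 35, 49]
  queue [13, 46] -> pop 13, enqueue [7, 15], visited so far: [39, 27, 43, 23, 35, 49, 13]
  queue [46, 7, 15] -> pop 46, enqueue [none], visited so far: [39, 27, 43, 23, 35, 49, 13, 46]
  queue [7, 15] -> pop 7, enqueue [2], visited so far: [39, 27, 43, 23, 35, 49, 13, 46, 7]
  queue [15, 2] -> pop 15, enqueue [18], visited so far: [39, 27, 43, 23, 35, 49, 13, 46, 7, 15]
  queue [2, 18] -> pop 2, enqueue [none], visited so far: [39, 27, 43, 23, 35, 49, 13, 46, 7, 15, 2]
  queue [18] -> pop 18, enqueue [none], visited so far: [39, 27, 43, 23, 35, 49, 13, 46, 7, 15, 2, 18]
Result: [39, 27, 43, 23, 35, 49, 13, 46, 7, 15, 2, 18]


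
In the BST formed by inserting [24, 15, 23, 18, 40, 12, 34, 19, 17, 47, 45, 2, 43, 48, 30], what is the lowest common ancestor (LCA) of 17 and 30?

Tree insertion order: [24, 15, 23, 18, 40, 12, 34, 19, 17, 47, 45, 2, 43, 48, 30]
Tree (level-order array): [24, 15, 40, 12, 23, 34, 47, 2, None, 18, None, 30, None, 45, 48, None, None, 17, 19, None, None, 43]
In a BST, the LCA of p=17, q=30 is the first node v on the
root-to-leaf path with p <= v <= q (go left if both < v, right if both > v).
Walk from root:
  at 24: 17 <= 24 <= 30, this is the LCA
LCA = 24


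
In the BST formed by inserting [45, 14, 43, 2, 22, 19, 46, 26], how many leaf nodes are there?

Tree built from: [45, 14, 43, 2, 22, 19, 46, 26]
Tree (level-order array): [45, 14, 46, 2, 43, None, None, None, None, 22, None, 19, 26]
Rule: A leaf has 0 children.
Per-node child counts:
  node 45: 2 child(ren)
  node 14: 2 child(ren)
  node 2: 0 child(ren)
  node 43: 1 child(ren)
  node 22: 2 child(ren)
  node 19: 0 child(ren)
  node 26: 0 child(ren)
  node 46: 0 child(ren)
Matching nodes: [2, 19, 26, 46]
Count of leaf nodes: 4


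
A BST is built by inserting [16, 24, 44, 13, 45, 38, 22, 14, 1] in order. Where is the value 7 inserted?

Starting tree (level order): [16, 13, 24, 1, 14, 22, 44, None, None, None, None, None, None, 38, 45]
Insertion path: 16 -> 13 -> 1
Result: insert 7 as right child of 1
Final tree (level order): [16, 13, 24, 1, 14, 22, 44, None, 7, None, None, None, None, 38, 45]
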